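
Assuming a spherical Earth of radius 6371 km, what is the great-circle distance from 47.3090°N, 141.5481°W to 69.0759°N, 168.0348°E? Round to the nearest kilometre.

Δλ = 168.0348 − -141.5481 = 309.5829°; wrapped into (−180°, 180°]: -50.4171°.
Δφ = 69.0759 − 47.3090 = 21.7669°.
a = sin²(Δφ/2) + cos φ₁ · cos φ₂ · sin²(Δλ/2) = 0.079577.
c = 2·atan2(√a, √(1−a)) = 0.57195 rad → d = 6371·c ≈ 3643.90 km.

3644 km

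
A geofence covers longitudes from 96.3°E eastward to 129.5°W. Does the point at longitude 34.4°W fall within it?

Band width going east from +96.3° to -129.5°: ((-129.5 − 96.3) mod 360) = 134.2°.
Offset of -34.4° east of the west edge: ((-34.4 − 96.3) mod 360) = 229.3°.
229.3° > 134.2° ⇒ outside.

No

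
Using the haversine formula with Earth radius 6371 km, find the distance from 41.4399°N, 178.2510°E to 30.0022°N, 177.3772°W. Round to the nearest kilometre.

1331 km

Δλ = -177.3772 − 178.2510 = -355.6282°; wrapped into (−180°, 180°]: 4.3718°.
Δφ = 30.0022 − 41.4399 = -11.4377°.
a = sin²(Δφ/2) + cos φ₁ · cos φ₂ · sin²(Δλ/2) = 0.010874.
c = 2·atan2(√a, √(1−a)) = 0.20894 rad → d = 6371·c ≈ 1331.14 km.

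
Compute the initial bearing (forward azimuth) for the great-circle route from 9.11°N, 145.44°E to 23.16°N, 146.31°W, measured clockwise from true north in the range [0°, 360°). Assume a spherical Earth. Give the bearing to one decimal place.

Δλ = -146.31 − 145.44 = -291.75°; wrapped into (−180°, 180°]: 68.25°.
θ = atan2( sin Δλ · cos φ₂ , cos φ₁ · sin φ₂ − sin φ₁ · cos φ₂ · cos Δλ )
  = atan2(0.85396, 0.33440) = 68.615° → normalised to [0°, 360°): 68.615°.

68.6°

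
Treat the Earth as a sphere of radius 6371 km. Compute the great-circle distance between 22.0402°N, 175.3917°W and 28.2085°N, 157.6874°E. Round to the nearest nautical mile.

Δλ = 157.6874 − -175.3917 = 333.0791°; wrapped into (−180°, 180°]: -26.9209°.
Δφ = 28.2085 − 22.0402 = 6.1683°.
a = sin²(Δφ/2) + cos φ₁ · cos φ₂ · sin²(Δλ/2) = 0.047154.
c = 2·atan2(√a, √(1−a)) = 0.43779 rad → d = 6371·c ≈ 2789.14 km ≈ 1506.01 nmi.

1506 nmi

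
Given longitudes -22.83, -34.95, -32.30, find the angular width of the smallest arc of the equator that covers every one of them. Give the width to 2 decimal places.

Sort the longitudes: -34.95°, -32.30°, -22.83°.
Eastward gaps between consecutive values (wrapping around): 2.65°, 9.47°, 347.88°.
Largest gap = 347.88° ⇒ minimal covering band is its complement: 360° − 347.88° = 12.12°.
Band runs from -34.95° eastward to -22.83°.

12.12°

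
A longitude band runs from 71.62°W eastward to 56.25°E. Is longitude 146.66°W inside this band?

Band width going east from -71.62° to +56.25°: ((56.25 − -71.62) mod 360) = 127.87°.
Offset of -146.66° east of the west edge: ((-146.66 − -71.62) mod 360) = 284.96°.
284.96° > 127.87° ⇒ outside.

No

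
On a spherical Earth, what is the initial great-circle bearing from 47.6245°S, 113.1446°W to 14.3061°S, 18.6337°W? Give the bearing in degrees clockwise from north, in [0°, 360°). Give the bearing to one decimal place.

103.0°

Δλ = -18.6337 − -113.1446 = 94.5109°.
θ = atan2( sin Δλ · cos φ₂ , cos φ₁ · sin φ₂ − sin φ₁ · cos φ₂ · cos Δλ )
  = atan2(0.96599, -0.22284) = 102.990° → normalised to [0°, 360°): 102.990°.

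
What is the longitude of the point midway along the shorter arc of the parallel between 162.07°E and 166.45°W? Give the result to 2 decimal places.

177.81°E

Signed shortest Δλ from +162.07° to -166.45° is +31.48°.
Midpoint longitude = +162.07° + (+31.48°)/2 = +162.07° + 15.74° = +177.81°.
(The naïve average (+162.07 + -166.45)/2 = -2.19° is on the wrong side of the globe.)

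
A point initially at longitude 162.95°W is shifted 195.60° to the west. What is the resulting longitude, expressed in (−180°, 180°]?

Start at -162.95°; shift −195.60° → -358.55°.
-358.55° lies outside (−180°, 180°]; add 360° → +1.45°.

1.45°E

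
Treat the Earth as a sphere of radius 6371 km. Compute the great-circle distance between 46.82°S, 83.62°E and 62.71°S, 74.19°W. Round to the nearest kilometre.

Δλ = -74.19 − 83.62 = -157.81°.
Δφ = -62.71 − -46.82 = -15.89°.
a = sin²(Δφ/2) + cos φ₁ · cos φ₂ · sin²(Δλ/2) = 0.321231.
c = 2·atan2(√a, √(1−a)) = 1.20517 rad → d = 6371·c ≈ 7678.12 km.

7678 km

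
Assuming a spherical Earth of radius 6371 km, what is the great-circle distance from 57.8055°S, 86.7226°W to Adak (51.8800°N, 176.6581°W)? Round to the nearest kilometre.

14646 km

Δλ = -176.6581 − -86.7226 = -89.9355°.
Δφ = 51.8800 − -57.8055 = 109.6855°.
a = sin²(Δφ/2) + cos φ₁ · cos φ₂ · sin²(Δλ/2) = 0.832693.
c = 2·atan2(√a, √(1−a)) = 2.29881 rad → d = 6371·c ≈ 14645.71 km.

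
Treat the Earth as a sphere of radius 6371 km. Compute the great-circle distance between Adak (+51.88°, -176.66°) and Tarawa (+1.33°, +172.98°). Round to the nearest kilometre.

Δλ = 172.98 − -176.66 = 349.64°; wrapped into (−180°, 180°]: -10.36°.
Δφ = 1.33 − 51.88 = -50.55°.
a = sin²(Δφ/2) + cos φ₁ · cos φ₂ · sin²(Δλ/2) = 0.187328.
c = 2·atan2(√a, √(1−a)) = 0.89522 rad → d = 6371·c ≈ 5703.48 km.

5703 km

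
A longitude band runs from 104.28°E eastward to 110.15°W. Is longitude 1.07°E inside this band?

Band width going east from +104.28° to -110.15°: ((-110.15 − 104.28) mod 360) = 145.57°.
Offset of +1.07° east of the west edge: ((1.07 − 104.28) mod 360) = 256.79°.
256.79° > 145.57° ⇒ outside.

No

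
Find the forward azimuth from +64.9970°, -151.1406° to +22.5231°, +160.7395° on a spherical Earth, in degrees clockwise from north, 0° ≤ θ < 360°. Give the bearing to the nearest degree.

240°

Δλ = 160.7395 − -151.1406 = 311.8801°; wrapped into (−180°, 180°]: -48.1199°.
θ = atan2( sin Δλ · cos φ₂ , cos φ₁ · sin φ₂ − sin φ₁ · cos φ₂ · cos Δλ )
  = atan2(-0.68775, -0.39696) = -119.993° → normalised to [0°, 360°): 240.007°.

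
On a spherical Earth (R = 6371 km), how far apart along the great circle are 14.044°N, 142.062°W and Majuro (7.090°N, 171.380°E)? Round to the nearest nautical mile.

Δλ = 171.380 − -142.062 = 313.442°; wrapped into (−180°, 180°]: -46.558°.
Δφ = 7.090 − 14.044 = -6.954°.
a = sin²(Δφ/2) + cos φ₁ · cos φ₂ · sin²(Δλ/2) = 0.154041.
c = 2·atan2(√a, √(1−a)) = 0.80665 rad → d = 6371·c ≈ 5139.19 km ≈ 2774.94 nmi.

2775 nmi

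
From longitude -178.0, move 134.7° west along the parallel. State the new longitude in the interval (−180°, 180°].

Start at -178.0°; shift −134.7° → -312.7°.
-312.7° lies outside (−180°, 180°]; add 360° → +47.3°.

+47.3°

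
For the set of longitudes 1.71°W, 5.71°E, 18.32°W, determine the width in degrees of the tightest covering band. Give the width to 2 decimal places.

24.03°

Sort the longitudes: -18.32°, -1.71°, +5.71°.
Eastward gaps between consecutive values (wrapping around): 16.61°, 7.42°, 335.97°.
Largest gap = 335.97° ⇒ minimal covering band is its complement: 360° − 335.97° = 24.03°.
Band runs from -18.32° eastward to +5.71°.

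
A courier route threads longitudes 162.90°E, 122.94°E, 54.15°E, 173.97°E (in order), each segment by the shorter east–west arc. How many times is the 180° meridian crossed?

Leg 1: +162.90° → +122.94°, shortest Δλ = -39.96° (west) — does not cross 180°.
Leg 2: +122.94° → +54.15°, shortest Δλ = -68.79° (west) — does not cross 180°.
Leg 3: +54.15° → +173.97°, shortest Δλ = 119.82° (east) — does not cross 180°.
Total crossings: 0.

0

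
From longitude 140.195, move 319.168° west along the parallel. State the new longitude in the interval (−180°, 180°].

-178.973°

Start at +140.195°; shift −319.168° → -178.973°.
-178.973° already lies in (−180°, 180°].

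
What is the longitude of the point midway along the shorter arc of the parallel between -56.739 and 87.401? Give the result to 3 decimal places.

Signed shortest Δλ from -56.739° to +87.401° is +144.140°.
Midpoint longitude = -56.739° + (+144.140°)/2 = -56.739° + 72.070° = +15.331°.

+15.331°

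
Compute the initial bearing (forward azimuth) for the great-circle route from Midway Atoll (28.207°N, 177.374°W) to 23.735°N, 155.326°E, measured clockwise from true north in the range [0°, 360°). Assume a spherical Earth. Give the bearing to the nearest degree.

Δλ = 155.326 − -177.374 = 332.700°; wrapped into (−180°, 180°]: -27.300°.
θ = atan2( sin Δλ · cos φ₂ , cos φ₁ · sin φ₂ − sin φ₁ · cos φ₂ · cos Δλ )
  = atan2(-0.41986, -0.02978) = -94.057° → normalised to [0°, 360°): 265.943°.

266°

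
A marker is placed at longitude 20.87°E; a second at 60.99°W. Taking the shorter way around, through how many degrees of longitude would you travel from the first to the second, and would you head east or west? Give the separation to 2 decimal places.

Raw difference: -60.99 − 20.87 = -81.86°.
Normalise into (−180°, 180°]: -81.86° stays -81.86°.
Negative ⇒ the second point lies to the west; separation 81.86°.

81.86° west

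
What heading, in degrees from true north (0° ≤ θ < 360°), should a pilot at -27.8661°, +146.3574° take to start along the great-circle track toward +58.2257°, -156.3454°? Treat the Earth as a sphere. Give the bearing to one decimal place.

26.6°

Δλ = -156.3454 − 146.3574 = -302.7028°; wrapped into (−180°, 180°]: 57.2972°.
θ = atan2( sin Δλ · cos φ₂ , cos φ₁ · sin φ₂ − sin φ₁ · cos φ₂ · cos Δλ )
  = atan2(0.44310, 0.88453) = 26.609° → normalised to [0°, 360°): 26.609°.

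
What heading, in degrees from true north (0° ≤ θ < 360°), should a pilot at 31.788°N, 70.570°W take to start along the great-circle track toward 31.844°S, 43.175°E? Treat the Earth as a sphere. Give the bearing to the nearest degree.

109°

Δλ = 43.175 − -70.570 = 113.745°.
θ = atan2( sin Δλ · cos φ₂ , cos φ₁ · sin φ₂ − sin φ₁ · cos φ₂ · cos Δλ )
  = atan2(0.77758, -0.26828) = 109.035° → normalised to [0°, 360°): 109.035°.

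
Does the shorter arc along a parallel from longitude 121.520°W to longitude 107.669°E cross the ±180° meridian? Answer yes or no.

Naïve |107.669 − -121.520| = 229.189° > 180°, so the shorter arc goes the other way round — across 180°.
Signed shortest Δλ = ((107.669 − -121.520 + 180) mod 360) − 180 = -130.811°.
Going west by 130.811° from -121.520° passes through 180° before reaching +107.669°.

Yes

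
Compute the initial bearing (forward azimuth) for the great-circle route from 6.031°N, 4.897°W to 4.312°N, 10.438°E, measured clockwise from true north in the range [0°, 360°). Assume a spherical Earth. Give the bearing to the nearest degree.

Δλ = 10.438 − -4.897 = 15.335°.
θ = atan2( sin Δλ · cos φ₂ , cos φ₁ · sin φ₂ − sin φ₁ · cos φ₂ · cos Δλ )
  = atan2(0.26371, -0.02627) = 95.688° → normalised to [0°, 360°): 95.688°.

96°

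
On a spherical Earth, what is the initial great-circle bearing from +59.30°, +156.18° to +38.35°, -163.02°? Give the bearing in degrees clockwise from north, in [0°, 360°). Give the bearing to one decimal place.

Δλ = -163.02 − 156.18 = -319.20°; wrapped into (−180°, 180°]: 40.80°.
θ = atan2( sin Δλ · cos φ₂ , cos φ₁ · sin φ₂ − sin φ₁ · cos φ₂ · cos Δλ )
  = atan2(0.51244, -0.19369) = 110.705° → normalised to [0°, 360°): 110.705°.

110.7°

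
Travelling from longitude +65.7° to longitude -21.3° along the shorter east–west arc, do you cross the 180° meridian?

Signed shortest Δλ = ((-21.3 − 65.7 + 180) mod 360) − 180 = -87.0°.
Going west by 87.0° from +65.7° reaches -21.3° without touching 180°.

No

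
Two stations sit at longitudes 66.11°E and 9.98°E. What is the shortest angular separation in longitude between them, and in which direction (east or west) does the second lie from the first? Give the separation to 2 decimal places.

56.13° west

Raw difference: 9.98 − 66.11 = -56.13°.
Normalise into (−180°, 180°]: -56.13° stays -56.13°.
Negative ⇒ the second point lies to the west; separation 56.13°.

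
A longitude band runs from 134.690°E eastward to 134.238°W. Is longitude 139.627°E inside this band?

Band width going east from +134.690° to -134.238°: ((-134.238 − 134.690) mod 360) = 91.072°.
Offset of +139.627° east of the west edge: ((139.627 − 134.690) mod 360) = 4.937°.
4.937° ≤ 91.072° ⇒ inside.

Yes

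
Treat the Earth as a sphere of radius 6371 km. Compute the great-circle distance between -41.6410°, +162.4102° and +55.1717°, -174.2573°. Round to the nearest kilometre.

10990 km

Δλ = -174.2573 − 162.4102 = -336.6675°; wrapped into (−180°, 180°]: 23.3325°.
Δφ = 55.1717 − -41.6410 = 96.8127°.
a = sin²(Δφ/2) + cos φ₁ · cos φ₂ · sin²(Δλ/2) = 0.576764.
c = 2·atan2(√a, √(1−a)) = 1.72493 rad → d = 6371·c ≈ 10989.55 km.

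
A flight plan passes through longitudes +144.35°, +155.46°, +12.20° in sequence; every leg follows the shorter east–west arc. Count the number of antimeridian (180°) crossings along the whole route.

0

Leg 1: +144.35° → +155.46°, shortest Δλ = 11.11° (east) — does not cross 180°.
Leg 2: +155.46° → +12.20°, shortest Δλ = -143.26° (west) — does not cross 180°.
Total crossings: 0.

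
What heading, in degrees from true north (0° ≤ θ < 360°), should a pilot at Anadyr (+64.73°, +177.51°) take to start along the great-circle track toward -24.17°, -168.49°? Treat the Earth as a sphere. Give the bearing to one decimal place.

Δλ = -168.49 − 177.51 = -346.00°; wrapped into (−180°, 180°]: 14.00°.
θ = atan2( sin Δλ · cos φ₂ , cos φ₁ · sin φ₂ − sin φ₁ · cos φ₂ · cos Δλ )
  = atan2(0.22071, -0.97531) = 167.249° → normalised to [0°, 360°): 167.249°.

167.2°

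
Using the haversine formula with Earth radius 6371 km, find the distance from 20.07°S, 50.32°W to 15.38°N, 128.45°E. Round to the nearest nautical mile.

Δλ = 128.45 − -50.32 = 178.77°.
Δφ = 15.38 − -20.07 = 35.45°.
a = sin²(Δφ/2) + cos φ₁ · cos φ₂ · sin²(Δλ/2) = 0.998221.
c = 2·atan2(√a, √(1−a)) = 3.05722 rad → d = 6371·c ≈ 19477.57 km ≈ 10517.05 nmi.

10517 nmi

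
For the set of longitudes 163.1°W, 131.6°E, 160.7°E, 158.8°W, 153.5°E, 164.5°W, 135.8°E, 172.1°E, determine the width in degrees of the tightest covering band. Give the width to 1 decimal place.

69.6°

Sort the longitudes: -164.5°, -163.1°, -158.8°, +131.6°, +135.8°, +153.5°, +160.7°, +172.1°.
Eastward gaps between consecutive values (wrapping around): 1.4°, 4.3°, 290.4°, 4.2°, 17.7°, 7.2°, 11.4°, 23.4°.
Largest gap = 290.4° ⇒ minimal covering band is its complement: 360° − 290.4° = 69.6°.
Band runs from +131.6° eastward to -158.8°, crossing the antimeridian.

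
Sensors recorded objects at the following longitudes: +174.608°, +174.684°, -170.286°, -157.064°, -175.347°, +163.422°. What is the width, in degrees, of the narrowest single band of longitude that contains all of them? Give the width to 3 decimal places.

Sort the longitudes: -175.347°, -170.286°, -157.064°, +163.422°, +174.608°, +174.684°.
Eastward gaps between consecutive values (wrapping around): 5.061°, 13.222°, 320.486°, 11.186°, 0.076°, 9.969°.
Largest gap = 320.486° ⇒ minimal covering band is its complement: 360° − 320.486° = 39.514°.
Band runs from +163.422° eastward to -157.064°, crossing the antimeridian.

39.514°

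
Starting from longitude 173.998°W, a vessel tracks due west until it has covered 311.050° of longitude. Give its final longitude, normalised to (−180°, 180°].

Start at -173.998°; shift −311.050° → -485.048°.
-485.048° lies outside (−180°, 180°]; add 360° → -125.048°.

125.048°W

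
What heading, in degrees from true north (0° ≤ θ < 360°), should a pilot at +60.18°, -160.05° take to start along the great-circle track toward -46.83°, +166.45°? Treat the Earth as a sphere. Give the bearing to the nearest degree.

204°

Δλ = 166.45 − -160.05 = 326.50°; wrapped into (−180°, 180°]: -33.50°.
θ = atan2( sin Δλ · cos φ₂ , cos φ₁ · sin φ₂ − sin φ₁ · cos φ₂ · cos Δλ )
  = atan2(-0.37762, -0.85765) = -156.237° → normalised to [0°, 360°): 203.763°.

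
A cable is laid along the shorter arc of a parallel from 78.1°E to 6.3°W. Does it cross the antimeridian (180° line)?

Signed shortest Δλ = ((-6.3 − 78.1 + 180) mod 360) − 180 = -84.4°.
Going west by 84.4° from +78.1° reaches -6.3° without touching 180°.

No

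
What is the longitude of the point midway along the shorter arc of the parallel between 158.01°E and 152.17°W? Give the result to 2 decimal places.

Signed shortest Δλ from +158.01° to -152.17° is +49.82°.
Midpoint longitude = +158.01° + (+49.82°)/2 = +158.01° + 24.91° = +182.92°.
Normalise into (−180°, 180°]: -177.08°.
(The naïve average (+158.01 + -152.17)/2 = 2.92° is on the wrong side of the globe.)

177.08°W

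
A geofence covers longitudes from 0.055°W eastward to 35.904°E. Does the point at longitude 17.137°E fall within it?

Yes

Band width going east from -0.055° to +35.904°: ((35.904 − -0.055) mod 360) = 35.959°.
Offset of +17.137° east of the west edge: ((17.137 − -0.055) mod 360) = 17.192°.
17.192° ≤ 35.959° ⇒ inside.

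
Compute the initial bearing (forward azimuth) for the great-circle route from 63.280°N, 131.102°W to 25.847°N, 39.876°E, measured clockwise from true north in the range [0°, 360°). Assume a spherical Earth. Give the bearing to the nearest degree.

Δλ = 39.876 − -131.102 = 170.978°.
θ = atan2( sin Δλ · cos φ₂ , cos φ₁ · sin φ₂ − sin φ₁ · cos φ₂ · cos Δλ )
  = atan2(0.14113, 0.98994) = 8.113° → normalised to [0°, 360°): 8.113°.

8°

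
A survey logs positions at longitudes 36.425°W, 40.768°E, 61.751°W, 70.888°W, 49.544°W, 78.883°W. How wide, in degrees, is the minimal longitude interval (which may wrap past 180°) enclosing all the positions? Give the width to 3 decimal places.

119.651°

Sort the longitudes: -78.883°, -70.888°, -61.751°, -49.544°, -36.425°, +40.768°.
Eastward gaps between consecutive values (wrapping around): 7.995°, 9.137°, 12.207°, 13.119°, 77.193°, 240.349°.
Largest gap = 240.349° ⇒ minimal covering band is its complement: 360° − 240.349° = 119.651°.
Band runs from -78.883° eastward to +40.768°.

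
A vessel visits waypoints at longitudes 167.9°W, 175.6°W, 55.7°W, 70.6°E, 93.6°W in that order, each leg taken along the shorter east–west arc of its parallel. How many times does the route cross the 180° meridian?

Leg 1: -167.9° → -175.6°, shortest Δλ = -7.7° (west) — does not cross 180°.
Leg 2: -175.6° → -55.7°, shortest Δλ = 119.9° (east) — does not cross 180°.
Leg 3: -55.7° → +70.6°, shortest Δλ = 126.3° (east) — does not cross 180°.
Leg 4: +70.6° → -93.6°, shortest Δλ = -164.2° (west) — does not cross 180°.
Total crossings: 0.

0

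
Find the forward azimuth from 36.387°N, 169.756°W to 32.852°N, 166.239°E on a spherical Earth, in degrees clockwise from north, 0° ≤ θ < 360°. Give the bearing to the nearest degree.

Δλ = 166.239 − -169.756 = 335.995°; wrapped into (−180°, 180°]: -24.005°.
θ = atan2( sin Δλ · cos φ₂ , cos φ₁ · sin φ₂ − sin φ₁ · cos φ₂ · cos Δλ )
  = atan2(-0.34176, -0.01855) = -93.108° → normalised to [0°, 360°): 266.892°.

267°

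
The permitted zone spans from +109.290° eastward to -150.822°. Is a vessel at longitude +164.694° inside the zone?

Band width going east from +109.290° to -150.822°: ((-150.822 − 109.290) mod 360) = 99.888°.
Offset of +164.694° east of the west edge: ((164.694 − 109.290) mod 360) = 55.404°.
55.404° ≤ 99.888° ⇒ inside.

Yes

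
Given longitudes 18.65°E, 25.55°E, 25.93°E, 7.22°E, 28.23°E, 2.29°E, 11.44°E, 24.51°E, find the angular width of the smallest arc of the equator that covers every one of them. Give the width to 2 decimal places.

Sort the longitudes: +2.29°, +7.22°, +11.44°, +18.65°, +24.51°, +25.55°, +25.93°, +28.23°.
Eastward gaps between consecutive values (wrapping around): 4.93°, 4.22°, 7.21°, 5.86°, 1.04°, 0.38°, 2.30°, 334.06°.
Largest gap = 334.06° ⇒ minimal covering band is its complement: 360° − 334.06° = 25.94°.
Band runs from +2.29° eastward to +28.23°.

25.94°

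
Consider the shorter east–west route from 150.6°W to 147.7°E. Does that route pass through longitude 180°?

Naïve |147.7 − -150.6| = 298.3° > 180°, so the shorter arc goes the other way round — across 180°.
Signed shortest Δλ = ((147.7 − -150.6 + 180) mod 360) − 180 = -61.7°.
Going west by 61.7° from -150.6° passes through 180° before reaching +147.7°.

Yes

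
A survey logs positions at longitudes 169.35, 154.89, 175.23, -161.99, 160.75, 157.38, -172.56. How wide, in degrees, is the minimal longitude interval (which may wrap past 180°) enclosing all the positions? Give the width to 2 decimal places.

43.12°

Sort the longitudes: -172.56°, -161.99°, +154.89°, +157.38°, +160.75°, +169.35°, +175.23°.
Eastward gaps between consecutive values (wrapping around): 10.57°, 316.88°, 2.49°, 3.37°, 8.60°, 5.88°, 12.21°.
Largest gap = 316.88° ⇒ minimal covering band is its complement: 360° − 316.88° = 43.12°.
Band runs from +154.89° eastward to -161.99°, crossing the antimeridian.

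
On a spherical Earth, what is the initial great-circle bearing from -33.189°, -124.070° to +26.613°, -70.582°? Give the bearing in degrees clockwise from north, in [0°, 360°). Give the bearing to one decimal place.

47.2°

Δλ = -70.582 − -124.070 = 53.488°.
θ = atan2( sin Δλ · cos φ₂ , cos φ₁ · sin φ₂ − sin φ₁ · cos φ₂ · cos Δλ )
  = atan2(0.71858, 0.66608) = 47.171° → normalised to [0°, 360°): 47.171°.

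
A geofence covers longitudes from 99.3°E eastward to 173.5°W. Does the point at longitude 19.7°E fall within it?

No

Band width going east from +99.3° to -173.5°: ((-173.5 − 99.3) mod 360) = 87.2°.
Offset of +19.7° east of the west edge: ((19.7 − 99.3) mod 360) = 280.4°.
280.4° > 87.2° ⇒ outside.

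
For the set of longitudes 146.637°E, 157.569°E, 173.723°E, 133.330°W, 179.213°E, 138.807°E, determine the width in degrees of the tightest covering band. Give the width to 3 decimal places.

87.863°

Sort the longitudes: -133.330°, +138.807°, +146.637°, +157.569°, +173.723°, +179.213°.
Eastward gaps between consecutive values (wrapping around): 272.137°, 7.830°, 10.932°, 16.154°, 5.490°, 47.457°.
Largest gap = 272.137° ⇒ minimal covering band is its complement: 360° − 272.137° = 87.863°.
Band runs from +138.807° eastward to -133.330°, crossing the antimeridian.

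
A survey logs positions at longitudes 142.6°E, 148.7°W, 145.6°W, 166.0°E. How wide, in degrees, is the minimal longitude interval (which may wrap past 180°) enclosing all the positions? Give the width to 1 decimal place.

71.8°

Sort the longitudes: -148.7°, -145.6°, +142.6°, +166.0°.
Eastward gaps between consecutive values (wrapping around): 3.1°, 288.2°, 23.4°, 45.3°.
Largest gap = 288.2° ⇒ minimal covering band is its complement: 360° − 288.2° = 71.8°.
Band runs from +142.6° eastward to -145.6°, crossing the antimeridian.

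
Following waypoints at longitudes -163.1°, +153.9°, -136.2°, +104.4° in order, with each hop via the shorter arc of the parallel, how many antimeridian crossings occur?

Leg 1: -163.1° → +153.9°, shortest Δλ = -43.0° (west) — crosses 180°.
Leg 2: +153.9° → -136.2°, shortest Δλ = 69.9° (east) — crosses 180°.
Leg 3: -136.2° → +104.4°, shortest Δλ = -119.4° (west) — crosses 180°.
Total crossings: 3.

3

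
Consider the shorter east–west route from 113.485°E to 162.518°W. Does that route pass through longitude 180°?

Yes

Naïve |-162.518 − 113.485| = 276.003° > 180°, so the shorter arc goes the other way round — across 180°.
Signed shortest Δλ = ((-162.518 − 113.485 + 180) mod 360) − 180 = 83.997°.
Going east by 83.997° from +113.485° passes through 180° before reaching -162.518°.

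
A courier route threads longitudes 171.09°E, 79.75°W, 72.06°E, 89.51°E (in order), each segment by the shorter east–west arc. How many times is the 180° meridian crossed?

Leg 1: +171.09° → -79.75°, shortest Δλ = 109.16° (east) — crosses 180°.
Leg 2: -79.75° → +72.06°, shortest Δλ = 151.81° (east) — does not cross 180°.
Leg 3: +72.06° → +89.51°, shortest Δλ = 17.45° (east) — does not cross 180°.
Total crossings: 1.

1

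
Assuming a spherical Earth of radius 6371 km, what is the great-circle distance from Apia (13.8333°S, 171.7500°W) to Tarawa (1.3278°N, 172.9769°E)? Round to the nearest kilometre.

2382 km

Δλ = 172.9769 − -171.7500 = 344.7269°; wrapped into (−180°, 180°]: -15.2731°.
Δφ = 1.3278 − -13.8333 = 15.1611°.
a = sin²(Δφ/2) + cos φ₁ · cos φ₂ · sin²(Δλ/2) = 0.034545.
c = 2·atan2(√a, √(1−a)) = 0.37390 rad → d = 6371·c ≈ 2382.13 km.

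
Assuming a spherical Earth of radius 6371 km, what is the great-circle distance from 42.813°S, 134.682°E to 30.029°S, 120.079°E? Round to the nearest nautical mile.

1039 nmi

Δλ = 120.079 − 134.682 = -14.603°.
Δφ = -30.029 − -42.813 = 12.784°.
a = sin²(Δφ/2) + cos φ₁ · cos φ₂ · sin²(Δλ/2) = 0.022653.
c = 2·atan2(√a, √(1−a)) = 0.30216 rad → d = 6371·c ≈ 1925.09 km ≈ 1039.47 nmi.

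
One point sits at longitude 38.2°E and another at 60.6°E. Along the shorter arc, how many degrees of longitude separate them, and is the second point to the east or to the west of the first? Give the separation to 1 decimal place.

Raw difference: 60.6 − 38.2 = 22.4°.
Normalise into (−180°, 180°]: 22.4° stays 22.4°.
Positive ⇒ the second point lies to the east; separation 22.4°.

22.4° east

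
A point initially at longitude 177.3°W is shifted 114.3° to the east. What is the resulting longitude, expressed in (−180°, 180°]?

63.0°W

Start at -177.3°; shift +114.3° → -63.0°.
-63.0° already lies in (−180°, 180°].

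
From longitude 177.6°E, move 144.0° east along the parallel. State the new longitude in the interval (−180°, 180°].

38.4°W

Start at +177.6°; shift +144.0° → +321.6°.
+321.6° lies outside (−180°, 180°]; subtract 360° → -38.4°.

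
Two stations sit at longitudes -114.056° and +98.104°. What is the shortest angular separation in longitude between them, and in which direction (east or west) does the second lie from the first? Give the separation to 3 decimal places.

Raw difference: 98.104 − -114.056 = 212.16°.
Normalise into (−180°, 180°]: 212.16° − 360° = -147.84°.
Negative ⇒ the second point lies to the west; separation 147.840°.

147.840° west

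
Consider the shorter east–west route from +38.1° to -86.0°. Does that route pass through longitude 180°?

Signed shortest Δλ = ((-86.0 − 38.1 + 180) mod 360) − 180 = -124.1°.
Going west by 124.1° from +38.1° reaches -86.0° without touching 180°.

No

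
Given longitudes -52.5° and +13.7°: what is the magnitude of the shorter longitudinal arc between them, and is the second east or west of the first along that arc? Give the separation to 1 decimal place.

Raw difference: 13.7 − -52.5 = 66.2°.
Normalise into (−180°, 180°]: 66.2° stays 66.2°.
Positive ⇒ the second point lies to the east; separation 66.2°.

66.2° east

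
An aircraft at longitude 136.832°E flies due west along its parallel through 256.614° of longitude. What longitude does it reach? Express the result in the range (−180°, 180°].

Start at +136.832°; shift −256.614° → -119.782°.
-119.782° already lies in (−180°, 180°].

119.782°W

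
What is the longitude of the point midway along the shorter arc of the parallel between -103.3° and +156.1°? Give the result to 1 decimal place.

Signed shortest Δλ from -103.3° to +156.1° is -100.6°.
Midpoint longitude = -103.3° + (-100.6°)/2 = -103.3° − 50.3° = -153.6°.
(The naïve average (-103.3 + +156.1)/2 = 26.4° is on the wrong side of the globe.)

-153.6°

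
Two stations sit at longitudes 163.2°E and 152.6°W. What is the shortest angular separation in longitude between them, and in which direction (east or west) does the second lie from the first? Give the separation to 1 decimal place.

44.2° east

Raw difference: -152.6 − 163.2 = -315.8°.
Normalise into (−180°, 180°]: -315.8° + 360° = 44.2°.
Positive ⇒ the second point lies to the east; separation 44.2°.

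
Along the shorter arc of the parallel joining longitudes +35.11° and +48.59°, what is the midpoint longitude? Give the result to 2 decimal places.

+41.85°

Signed shortest Δλ from +35.11° to +48.59° is +13.48°.
Midpoint longitude = +35.11° + (+13.48°)/2 = +35.11° + 6.74° = +41.85°.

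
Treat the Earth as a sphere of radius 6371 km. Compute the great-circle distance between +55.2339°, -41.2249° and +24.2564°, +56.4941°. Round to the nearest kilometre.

Δλ = 56.4941 − -41.2249 = 97.7190°.
Δφ = 24.2564 − 55.2339 = -30.9775°.
a = sin²(Δφ/2) + cos φ₁ · cos φ₂ · sin²(Δλ/2) = 0.366172.
c = 2·atan2(√a, √(1−a)) = 1.29984 rad → d = 6371·c ≈ 8281.26 km.

8281 km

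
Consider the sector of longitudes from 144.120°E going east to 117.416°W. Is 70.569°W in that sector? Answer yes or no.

No

Band width going east from +144.120° to -117.416°: ((-117.416 − 144.120) mod 360) = 98.464°.
Offset of -70.569° east of the west edge: ((-70.569 − 144.120) mod 360) = 145.311°.
145.311° > 98.464° ⇒ outside.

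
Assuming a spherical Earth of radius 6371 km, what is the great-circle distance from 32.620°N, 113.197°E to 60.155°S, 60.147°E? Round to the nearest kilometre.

Δλ = 60.147 − 113.197 = -53.050°.
Δφ = -60.155 − 32.620 = -92.775°.
a = sin²(Δφ/2) + cos φ₁ · cos φ₂ · sin²(Δλ/2) = 0.607804.
c = 2·atan2(√a, √(1−a)) = 1.78811 rad → d = 6371·c ≈ 11392.06 km.

11392 km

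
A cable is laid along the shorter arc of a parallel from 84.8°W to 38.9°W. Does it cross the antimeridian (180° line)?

Signed shortest Δλ = ((-38.9 − -84.8 + 180) mod 360) − 180 = 45.9°.
Going east by 45.9° from -84.8° reaches -38.9° without touching 180°.

No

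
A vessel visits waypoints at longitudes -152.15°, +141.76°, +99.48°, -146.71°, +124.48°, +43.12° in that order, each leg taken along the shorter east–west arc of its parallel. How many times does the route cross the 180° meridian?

Leg 1: -152.15° → +141.76°, shortest Δλ = -66.09° (west) — crosses 180°.
Leg 2: +141.76° → +99.48°, shortest Δλ = -42.28° (west) — does not cross 180°.
Leg 3: +99.48° → -146.71°, shortest Δλ = 113.81° (east) — crosses 180°.
Leg 4: -146.71° → +124.48°, shortest Δλ = -88.81° (west) — crosses 180°.
Leg 5: +124.48° → +43.12°, shortest Δλ = -81.36° (west) — does not cross 180°.
Total crossings: 3.

3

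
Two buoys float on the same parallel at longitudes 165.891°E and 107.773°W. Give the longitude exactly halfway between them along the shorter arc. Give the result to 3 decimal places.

Signed shortest Δλ from +165.891° to -107.773° is +86.336°.
Midpoint longitude = +165.891° + (+86.336°)/2 = +165.891° + 43.168° = +209.059°.
Normalise into (−180°, 180°]: -150.941°.
(The naïve average (+165.891 + -107.773)/2 = 29.059° is on the wrong side of the globe.)

150.941°W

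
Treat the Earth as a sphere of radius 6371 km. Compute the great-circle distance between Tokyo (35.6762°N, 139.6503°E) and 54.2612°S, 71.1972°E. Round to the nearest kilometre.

11943 km

Δλ = 71.1972 − 139.6503 = -68.4531°.
Δφ = -54.2612 − 35.6762 = -89.9374°.
a = sin²(Δφ/2) + cos φ₁ · cos φ₂ · sin²(Δλ/2) = 0.649562.
c = 2·atan2(√a, √(1−a)) = 1.87457 rad → d = 6371·c ≈ 11942.89 km.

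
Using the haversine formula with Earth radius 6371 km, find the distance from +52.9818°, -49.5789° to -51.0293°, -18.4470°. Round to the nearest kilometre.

Δλ = -18.4470 − -49.5789 = 31.1319°.
Δφ = -51.0293 − 52.9818 = -104.0111°.
a = sin²(Δφ/2) + cos φ₁ · cos φ₂ · sin²(Δλ/2) = 0.648322.
c = 2·atan2(√a, √(1−a)) = 1.87197 rad → d = 6371·c ≈ 11926.34 km.

11926 km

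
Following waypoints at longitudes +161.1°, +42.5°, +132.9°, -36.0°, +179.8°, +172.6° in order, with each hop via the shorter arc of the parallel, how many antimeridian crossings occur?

1

Leg 1: +161.1° → +42.5°, shortest Δλ = -118.6° (west) — does not cross 180°.
Leg 2: +42.5° → +132.9°, shortest Δλ = 90.4° (east) — does not cross 180°.
Leg 3: +132.9° → -36.0°, shortest Δλ = -168.9° (west) — does not cross 180°.
Leg 4: -36.0° → +179.8°, shortest Δλ = -144.2° (west) — crosses 180°.
Leg 5: +179.8° → +172.6°, shortest Δλ = -7.2° (west) — does not cross 180°.
Total crossings: 1.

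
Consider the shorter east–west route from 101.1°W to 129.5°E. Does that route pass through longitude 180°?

Yes

Naïve |129.5 − -101.1| = 230.6° > 180°, so the shorter arc goes the other way round — across 180°.
Signed shortest Δλ = ((129.5 − -101.1 + 180) mod 360) − 180 = -129.4°.
Going west by 129.4° from -101.1° passes through 180° before reaching +129.5°.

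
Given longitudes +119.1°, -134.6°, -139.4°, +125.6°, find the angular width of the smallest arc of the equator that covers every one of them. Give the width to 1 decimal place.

106.3°

Sort the longitudes: -139.4°, -134.6°, +119.1°, +125.6°.
Eastward gaps between consecutive values (wrapping around): 4.8°, 253.7°, 6.5°, 95.0°.
Largest gap = 253.7° ⇒ minimal covering band is its complement: 360° − 253.7° = 106.3°.
Band runs from +119.1° eastward to -134.6°, crossing the antimeridian.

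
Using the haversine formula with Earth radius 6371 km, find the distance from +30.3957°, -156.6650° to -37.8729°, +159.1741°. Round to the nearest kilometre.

8869 km

Δλ = 159.1741 − -156.6650 = 315.8391°; wrapped into (−180°, 180°]: -44.1609°.
Δφ = -37.8729 − 30.3957 = -68.2686°.
a = sin²(Δφ/2) + cos φ₁ · cos φ₂ · sin²(Δλ/2) = 0.411085.
c = 2·atan2(√a, √(1−a)) = 1.39201 rad → d = 6371·c ≈ 8868.52 km.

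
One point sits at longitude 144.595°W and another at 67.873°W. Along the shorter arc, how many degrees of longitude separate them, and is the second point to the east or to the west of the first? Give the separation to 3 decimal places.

Raw difference: -67.873 − -144.595 = 76.722°.
Normalise into (−180°, 180°]: 76.722° stays 76.722°.
Positive ⇒ the second point lies to the east; separation 76.722°.

76.722° east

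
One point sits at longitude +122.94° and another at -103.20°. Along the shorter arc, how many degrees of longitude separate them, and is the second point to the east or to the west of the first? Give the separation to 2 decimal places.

Raw difference: -103.20 − 122.94 = -226.14°.
Normalise into (−180°, 180°]: -226.14° + 360° = 133.86°.
Positive ⇒ the second point lies to the east; separation 133.86°.

133.86° east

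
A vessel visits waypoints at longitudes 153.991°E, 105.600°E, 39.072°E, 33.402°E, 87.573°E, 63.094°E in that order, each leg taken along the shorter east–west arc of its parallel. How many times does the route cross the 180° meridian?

0

Leg 1: +153.991° → +105.600°, shortest Δλ = -48.391° (west) — does not cross 180°.
Leg 2: +105.600° → +39.072°, shortest Δλ = -66.528° (west) — does not cross 180°.
Leg 3: +39.072° → +33.402°, shortest Δλ = -5.67° (west) — does not cross 180°.
Leg 4: +33.402° → +87.573°, shortest Δλ = 54.171° (east) — does not cross 180°.
Leg 5: +87.573° → +63.094°, shortest Δλ = -24.479° (west) — does not cross 180°.
Total crossings: 0.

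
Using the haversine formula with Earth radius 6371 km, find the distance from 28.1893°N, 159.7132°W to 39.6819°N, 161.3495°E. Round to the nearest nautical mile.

2040 nmi

Δλ = 161.3495 − -159.7132 = 321.0627°; wrapped into (−180°, 180°]: -38.9373°.
Δφ = 39.6819 − 28.1893 = 11.4926°.
a = sin²(Δφ/2) + cos φ₁ · cos φ₂ · sin²(Δλ/2) = 0.085375.
c = 2·atan2(√a, √(1−a)) = 0.59303 rad → d = 6371·c ≈ 3778.20 km ≈ 2040.06 nmi.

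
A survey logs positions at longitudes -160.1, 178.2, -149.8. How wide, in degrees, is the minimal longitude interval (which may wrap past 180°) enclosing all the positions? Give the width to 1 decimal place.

32.0°

Sort the longitudes: -160.1°, -149.8°, +178.2°.
Eastward gaps between consecutive values (wrapping around): 10.3°, 328.0°, 21.7°.
Largest gap = 328.0° ⇒ minimal covering band is its complement: 360° − 328.0° = 32.0°.
Band runs from +178.2° eastward to -149.8°, crossing the antimeridian.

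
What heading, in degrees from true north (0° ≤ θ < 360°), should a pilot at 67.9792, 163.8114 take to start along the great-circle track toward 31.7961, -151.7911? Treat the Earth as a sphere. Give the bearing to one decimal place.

Δλ = -151.7911 − 163.8114 = -315.6025°; wrapped into (−180°, 180°]: 44.3975°.
θ = atan2( sin Δλ · cos φ₂ , cos φ₁ · sin φ₂ − sin φ₁ · cos φ₂ · cos Δλ )
  = atan2(0.59464, -0.36542) = 121.572° → normalised to [0°, 360°): 121.572°.

121.6°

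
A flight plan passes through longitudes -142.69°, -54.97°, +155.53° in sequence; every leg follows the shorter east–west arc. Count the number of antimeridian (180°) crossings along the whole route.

Leg 1: -142.69° → -54.97°, shortest Δλ = 87.72° (east) — does not cross 180°.
Leg 2: -54.97° → +155.53°, shortest Δλ = -149.5° (west) — crosses 180°.
Total crossings: 1.

1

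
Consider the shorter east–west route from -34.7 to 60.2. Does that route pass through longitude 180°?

Signed shortest Δλ = ((60.2 − -34.7 + 180) mod 360) − 180 = 94.9°.
Going east by 94.9° from -34.7° reaches +60.2° without touching 180°.

No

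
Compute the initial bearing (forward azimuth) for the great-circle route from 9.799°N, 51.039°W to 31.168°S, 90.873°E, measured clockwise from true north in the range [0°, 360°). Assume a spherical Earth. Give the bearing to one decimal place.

126.8°

Δλ = 90.873 − -51.039 = 141.912°.
θ = atan2( sin Δλ · cos φ₂ , cos φ₁ · sin φ₂ − sin φ₁ · cos φ₂ · cos Δλ )
  = atan2(0.52783, -0.39538) = 126.836° → normalised to [0°, 360°): 126.836°.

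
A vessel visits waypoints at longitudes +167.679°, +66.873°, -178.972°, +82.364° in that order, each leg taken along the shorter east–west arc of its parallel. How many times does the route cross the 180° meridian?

Leg 1: +167.679° → +66.873°, shortest Δλ = -100.806° (west) — does not cross 180°.
Leg 2: +66.873° → -178.972°, shortest Δλ = 114.155° (east) — crosses 180°.
Leg 3: -178.972° → +82.364°, shortest Δλ = -98.664° (west) — crosses 180°.
Total crossings: 2.

2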